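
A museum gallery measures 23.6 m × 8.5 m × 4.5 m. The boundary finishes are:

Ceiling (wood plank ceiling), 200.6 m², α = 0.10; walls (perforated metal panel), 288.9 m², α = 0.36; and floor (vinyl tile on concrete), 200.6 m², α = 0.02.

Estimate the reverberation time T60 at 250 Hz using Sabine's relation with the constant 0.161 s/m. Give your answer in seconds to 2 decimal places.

Summing Sᵢαᵢ: 20.060 + 104.004 + 4.012 → A = 128.076 sabins.
Volume V = 23.6 × 8.5 × 4.5 = 902.7 m³.
RT60 = 0.161 · V / A = 0.161 × 902.7 / 128.076 = 1.13 s.

1.13 s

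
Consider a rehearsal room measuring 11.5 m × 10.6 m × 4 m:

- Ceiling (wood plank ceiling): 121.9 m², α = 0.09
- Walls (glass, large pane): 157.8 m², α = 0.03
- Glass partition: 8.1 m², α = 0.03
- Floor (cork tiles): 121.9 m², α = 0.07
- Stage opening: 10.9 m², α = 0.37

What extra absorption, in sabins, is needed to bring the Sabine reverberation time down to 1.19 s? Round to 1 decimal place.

Equivalent absorption area: A₁ = 121.9×0.09 + 157.8×0.03 + 8.1×0.03 + 121.9×0.07 + 10.9×0.37 = 28.514 m².
For T = 1.19 s, need A₂ = 0.161·V/T = 0.161·487.6/1.19 = 65.969 sabins.
Shortfall: 65.969 − 28.514 = 37.5 sabins.

37.5 sabins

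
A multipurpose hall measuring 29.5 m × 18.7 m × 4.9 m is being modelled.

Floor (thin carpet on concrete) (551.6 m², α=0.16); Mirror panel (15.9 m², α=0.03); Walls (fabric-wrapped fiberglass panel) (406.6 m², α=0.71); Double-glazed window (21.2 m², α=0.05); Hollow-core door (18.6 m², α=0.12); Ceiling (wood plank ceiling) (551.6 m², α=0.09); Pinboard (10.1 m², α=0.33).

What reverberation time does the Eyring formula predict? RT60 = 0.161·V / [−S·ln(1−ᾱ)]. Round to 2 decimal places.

0.86 s

Total surface area S = 551.6 + 15.9 + 406.6 + 21.2 + 18.6 + 551.6 + 10.1 = 1575.6 m².
Absorption A = 551.6×0.16 + 15.9×0.03 + 406.6×0.71 + 21.2×0.05 + 18.6×0.12 + 551.6×0.09 + 10.1×0.33 = 433.688 sabins.
Mean coefficient ᾱ = A/S = 0.2753.
−S·ln(1−ᾱ) = −1575.6 × ln(1 − 0.2753) = 507.339.
V = 29.5 × 18.7 × 4.9 = 2703.085 m³.
T = 0.161·V/[−S·ln(1−ᾱ)] = 0.161·2703.085/507.339 = 0.86 s.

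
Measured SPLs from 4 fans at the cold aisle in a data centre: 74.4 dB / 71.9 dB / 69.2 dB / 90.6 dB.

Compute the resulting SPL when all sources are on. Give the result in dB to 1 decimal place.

Σ 10^(Lᵢ/10) = 1.2e+09.
Back to dB: 10·log₁₀ Σ = 90.8 dB.

90.8 dB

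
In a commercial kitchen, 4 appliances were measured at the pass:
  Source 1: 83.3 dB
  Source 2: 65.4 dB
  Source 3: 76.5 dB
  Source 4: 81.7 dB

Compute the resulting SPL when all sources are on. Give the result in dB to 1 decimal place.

Converting to relative power and adding: 10^(83.3/10) + 10^(65.4/10) + 10^(76.5/10) + 10^(81.7/10) = 4.098e+08.
Back to dB: 10·log₁₀ Σ = 86.1 dB.

86.1 dB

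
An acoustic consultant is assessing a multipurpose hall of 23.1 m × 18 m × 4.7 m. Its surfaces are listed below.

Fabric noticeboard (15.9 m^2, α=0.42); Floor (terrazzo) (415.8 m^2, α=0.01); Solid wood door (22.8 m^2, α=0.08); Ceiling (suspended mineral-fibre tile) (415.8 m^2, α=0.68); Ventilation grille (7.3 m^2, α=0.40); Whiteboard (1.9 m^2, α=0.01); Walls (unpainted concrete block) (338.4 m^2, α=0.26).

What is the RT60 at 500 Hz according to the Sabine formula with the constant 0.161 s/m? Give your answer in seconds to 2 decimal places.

0.81 s

A = Σ Sᵢαᵢ = 15.9×0.42 + 415.8×0.01 + 22.8×0.08 + 415.8×0.68 + 7.3×0.40 + 1.9×0.01 + 338.4×0.26 = 386.327 sabins.
V = 23.1·18·4.7 = 1954.26 m³.
T = 0.161 V/A = 0.161·1954.26/386.327 = 0.81 s.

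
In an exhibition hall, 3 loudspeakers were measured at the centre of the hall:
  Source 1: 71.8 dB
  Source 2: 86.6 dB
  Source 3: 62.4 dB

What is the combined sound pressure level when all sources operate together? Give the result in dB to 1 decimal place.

Σ 10^(Lᵢ/10) = 4.74e+08.
L_total = 10·log₁₀(4.74e+08) = 86.8 dB.

86.8 dB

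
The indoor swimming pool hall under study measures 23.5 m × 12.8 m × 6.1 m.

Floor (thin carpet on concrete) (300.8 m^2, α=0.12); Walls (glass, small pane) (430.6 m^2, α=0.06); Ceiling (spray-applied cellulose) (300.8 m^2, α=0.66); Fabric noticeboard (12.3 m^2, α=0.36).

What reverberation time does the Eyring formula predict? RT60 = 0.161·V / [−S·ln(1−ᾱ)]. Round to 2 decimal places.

0.97 sec

S = Σ Sᵢ = 1044.5 m^2.
Absorption A = 300.8×0.12 + 430.6×0.06 + 300.8×0.66 + 12.3×0.36 = 264.888 sabins.
ᾱ = 264.888 / 1044.5 = 0.2536.
Eyring denominator: −S ln(1−ᾱ) = 305.510.
V = 23.5 × 12.8 × 6.1 = 1834.88 m³.
RT60 = 0.161 × 1834.88 / 305.510 = 0.97 s.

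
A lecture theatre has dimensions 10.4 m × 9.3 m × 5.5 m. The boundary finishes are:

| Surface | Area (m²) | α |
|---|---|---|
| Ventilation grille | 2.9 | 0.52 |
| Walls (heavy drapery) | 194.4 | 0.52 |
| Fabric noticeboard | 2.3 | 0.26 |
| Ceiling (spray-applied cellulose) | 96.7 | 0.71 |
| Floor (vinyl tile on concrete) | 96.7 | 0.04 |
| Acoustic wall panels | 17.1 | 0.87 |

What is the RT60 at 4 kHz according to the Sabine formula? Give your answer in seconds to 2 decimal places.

0.45 sec

A = Σ Sᵢαᵢ = 2.9·0.52 + 194.4·0.52 + 2.3·0.26 + 96.7·0.71 + 96.7·0.04 + 17.1·0.87 = 190.596 sabins.
Room volume: 531.96 m³.
Sabine: RT60 = 0.161 × 531.96 / 190.596 = 0.45 s.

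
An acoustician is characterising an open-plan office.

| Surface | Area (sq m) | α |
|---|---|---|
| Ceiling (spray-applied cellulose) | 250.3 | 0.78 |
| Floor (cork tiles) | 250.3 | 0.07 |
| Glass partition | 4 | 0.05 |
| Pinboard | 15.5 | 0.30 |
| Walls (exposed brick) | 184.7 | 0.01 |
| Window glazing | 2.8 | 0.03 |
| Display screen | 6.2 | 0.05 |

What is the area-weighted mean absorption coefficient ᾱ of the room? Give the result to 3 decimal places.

S = Σ Sᵢ = 250.3 + 250.3 + 4 + 15.5 + 184.7 + 2.8 + 6.2 = 713.8 sq m.
A = 250.3*0.78 + 250.3*0.07 + 4*0.05 + 15.5*0.30 + 184.7*0.01 + 2.8*0.03 + 6.2*0.05 = 219.846 sabins.
ᾱ = A/S = 0.308.

0.308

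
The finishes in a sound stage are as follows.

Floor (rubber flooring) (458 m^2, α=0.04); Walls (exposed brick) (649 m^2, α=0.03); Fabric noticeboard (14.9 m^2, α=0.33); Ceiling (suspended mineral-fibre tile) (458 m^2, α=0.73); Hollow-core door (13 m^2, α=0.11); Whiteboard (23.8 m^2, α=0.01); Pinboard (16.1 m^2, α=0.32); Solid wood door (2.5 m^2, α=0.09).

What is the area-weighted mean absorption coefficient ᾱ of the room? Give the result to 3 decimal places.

0.235

Total surface area S = 1635.3 m^2.
Weighted sum Σ Sα = 384.092.
ᾱ = 384.092 / 1635.3 = 0.235.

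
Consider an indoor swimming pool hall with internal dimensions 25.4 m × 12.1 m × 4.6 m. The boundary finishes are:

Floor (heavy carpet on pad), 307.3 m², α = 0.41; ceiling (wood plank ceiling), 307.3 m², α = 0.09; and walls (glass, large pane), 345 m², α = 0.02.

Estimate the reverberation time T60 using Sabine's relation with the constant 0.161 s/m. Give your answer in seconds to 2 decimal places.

Total absorption A = 307.3·0.41 + 307.3·0.09 + 345·0.02
  = 125.993 + 27.657 + 6.900 = 160.550 m² sabins.
Room volume: 1413.764 m³.
RT60 = 0.161 · V / A = 0.161 × 1413.764 / 160.550 = 1.42 s.

1.42 s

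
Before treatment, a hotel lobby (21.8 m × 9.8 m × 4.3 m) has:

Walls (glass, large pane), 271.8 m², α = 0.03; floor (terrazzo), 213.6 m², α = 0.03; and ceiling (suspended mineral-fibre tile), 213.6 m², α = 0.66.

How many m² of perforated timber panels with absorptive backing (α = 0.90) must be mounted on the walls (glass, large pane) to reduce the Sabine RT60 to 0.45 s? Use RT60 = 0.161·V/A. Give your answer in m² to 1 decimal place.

Total absorption A₁ = 271.8×0.03 + 213.6×0.03 + 213.6×0.66
  = 8.154 + 6.408 + 140.976 = 155.538 m² sabins.
Required A₂ = 0.161·918.652/0.45 = 328.673 sabins.
Absorption to add: 328.673 − 155.538 = 173.135 sabins.
Each m² of panel replacing the walls (glass, large pane) adds (0.90 − 0.03) = 0.87 sabins.
Panel area = 173.135 / 0.87 = 199.0 m².

199.0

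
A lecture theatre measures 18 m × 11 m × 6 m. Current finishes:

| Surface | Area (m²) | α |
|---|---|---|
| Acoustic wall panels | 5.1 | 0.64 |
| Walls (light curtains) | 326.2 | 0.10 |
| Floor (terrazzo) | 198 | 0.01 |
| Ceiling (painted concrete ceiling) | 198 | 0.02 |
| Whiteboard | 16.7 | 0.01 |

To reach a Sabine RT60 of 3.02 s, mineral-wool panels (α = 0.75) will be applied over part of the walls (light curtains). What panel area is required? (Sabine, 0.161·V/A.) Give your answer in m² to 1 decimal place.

A₁ = Σ Sᵢαᵢ = 5.1*0.64 + 326.2*0.10 + 198*0.01 + 198*0.02 + 16.7*0.01 = 41.991 sabins.
V = 1188 m³. Target absorption A₂ = 0.161 × 1188 / 3.02 = 63.334 sabins.
ΔA needed = 63.334 − 41.991 = 21.343 sabins.
Net gain per m²: Δα = 0.75 − 0.10 = 0.65.
Panel area = 21.343 / 0.65 = 32.8 m².

32.8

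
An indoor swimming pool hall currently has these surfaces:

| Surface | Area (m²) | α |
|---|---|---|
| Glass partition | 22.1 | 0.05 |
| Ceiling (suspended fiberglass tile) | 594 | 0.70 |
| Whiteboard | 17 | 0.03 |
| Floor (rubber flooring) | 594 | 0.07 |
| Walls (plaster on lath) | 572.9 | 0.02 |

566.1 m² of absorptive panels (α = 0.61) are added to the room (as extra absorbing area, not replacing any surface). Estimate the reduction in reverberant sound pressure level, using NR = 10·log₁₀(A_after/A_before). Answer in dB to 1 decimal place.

2.4 dB

Total absorption A_before = 22.1×0.05 + 594×0.70 + 17×0.03 + 594×0.07 + 572.9×0.02
  = 1.105 + 415.800 + 0.510 + 41.580 + 11.458 = 470.453 m² sabins.
Added absorption = 566.1 × 0.61 = 345.321 sabins.
A_after = 470.453 + 345.321 = 815.774 sabins.
NR = 10·log₁₀(815.774/470.453) = 2.4 dB.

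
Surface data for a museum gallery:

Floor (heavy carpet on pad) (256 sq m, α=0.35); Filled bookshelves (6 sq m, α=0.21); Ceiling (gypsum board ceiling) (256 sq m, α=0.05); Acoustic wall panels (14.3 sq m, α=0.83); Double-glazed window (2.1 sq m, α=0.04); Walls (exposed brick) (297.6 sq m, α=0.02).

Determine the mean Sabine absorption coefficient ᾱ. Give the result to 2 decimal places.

Total surface area S = 832.0 sq m.
Σ(Sᵢαᵢ) = 256·0.35 + 6·0.21 + 256·0.05 + 14.3·0.83 + 2.1·0.04 + 297.6·0.02 = 121.565.
ᾱ = 121.565 / 832.0 = 0.15.

0.15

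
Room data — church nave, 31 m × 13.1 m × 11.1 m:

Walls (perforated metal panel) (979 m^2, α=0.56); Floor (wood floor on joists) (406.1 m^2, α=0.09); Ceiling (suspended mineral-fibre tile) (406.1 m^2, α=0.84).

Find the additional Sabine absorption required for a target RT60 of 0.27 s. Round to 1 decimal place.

A₁ = Σ Sᵢαᵢ = 979×0.56 + 406.1×0.09 + 406.1×0.84 = 925.913 sabins.
Target A₂ = 0.161·4507.71/0.27 = 2687.931 sabins (V = 4507.71 m³).
Shortfall: 2687.931 − 925.913 = 1762.0 sabins.

1762.0 sabins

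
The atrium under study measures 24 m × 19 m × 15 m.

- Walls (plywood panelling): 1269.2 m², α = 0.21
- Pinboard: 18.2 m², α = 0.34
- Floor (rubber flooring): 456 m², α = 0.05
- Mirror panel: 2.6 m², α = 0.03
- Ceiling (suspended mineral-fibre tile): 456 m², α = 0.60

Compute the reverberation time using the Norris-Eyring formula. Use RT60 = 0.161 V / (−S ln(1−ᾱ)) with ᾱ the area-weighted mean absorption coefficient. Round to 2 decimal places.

S = Σ Sᵢ = 2202.0 m².
Absorption A = 1269.2·0.21 + 18.2·0.34 + 456·0.05 + 2.6·0.03 + 456·0.60 = 569.198 sabins.
ᾱ = 569.198 / 2202.0 = 0.2585.
Eyring denominator: −S ln(1−ᾱ) = 658.574.
V = 24 × 19 × 15 = 6840 m³.
T = 0.161·V/[−S·ln(1−ᾱ)] = 0.161·6840/658.574 = 1.67 s.

1.67 s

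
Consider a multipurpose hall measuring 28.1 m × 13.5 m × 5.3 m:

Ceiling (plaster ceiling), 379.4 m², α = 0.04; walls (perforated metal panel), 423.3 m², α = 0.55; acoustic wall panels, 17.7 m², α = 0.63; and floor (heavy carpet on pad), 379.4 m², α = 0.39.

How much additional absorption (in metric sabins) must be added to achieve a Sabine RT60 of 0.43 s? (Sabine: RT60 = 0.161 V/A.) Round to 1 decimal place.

Summing Sᵢαᵢ: 15.176 + 232.815 + 11.151 + 147.966 → A₁ = 407.108 sabins.
Target A₂ = 0.161·2010.555/0.43 = 752.789 sabins (V = 2010.555 m³).
ΔA = A₂ − A₁ = 752.789 − 407.108 = 345.7 sabins.

345.7 sabins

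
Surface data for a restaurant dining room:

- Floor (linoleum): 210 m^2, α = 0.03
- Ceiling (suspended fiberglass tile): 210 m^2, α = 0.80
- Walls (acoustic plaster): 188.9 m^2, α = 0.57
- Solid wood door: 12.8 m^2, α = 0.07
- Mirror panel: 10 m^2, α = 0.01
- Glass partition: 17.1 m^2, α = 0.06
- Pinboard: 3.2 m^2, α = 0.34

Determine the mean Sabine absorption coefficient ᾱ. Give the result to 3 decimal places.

0.437

Total surface area S = 652.0 m^2.
Σ(Sᵢαᵢ) = 210*0.03 + 210*0.80 + 188.9*0.57 + 12.8*0.07 + 10*0.01 + 17.1*0.06 + 3.2*0.34 = 285.083.
ᾱ = 285.083 / 652.0 = 0.437.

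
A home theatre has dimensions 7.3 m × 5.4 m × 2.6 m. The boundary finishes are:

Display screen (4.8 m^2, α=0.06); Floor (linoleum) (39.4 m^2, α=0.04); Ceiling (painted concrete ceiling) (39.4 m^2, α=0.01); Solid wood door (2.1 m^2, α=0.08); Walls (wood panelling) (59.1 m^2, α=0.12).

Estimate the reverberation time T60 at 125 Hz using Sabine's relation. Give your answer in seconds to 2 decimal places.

1.73 seconds

Equivalent absorption area: A = 4.8×0.06 + 39.4×0.04 + 39.4×0.01 + 2.1×0.08 + 59.1×0.12 = 9.518 m^2.
Room volume: 102.492 m³.
RT60 = 0.161 · V / A = 0.161 × 102.492 / 9.518 = 1.73 s.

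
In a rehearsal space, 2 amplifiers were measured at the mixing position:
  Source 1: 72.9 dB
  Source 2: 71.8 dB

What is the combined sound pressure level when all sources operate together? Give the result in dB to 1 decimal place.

75.4 dB

Sum in the linear (power) domain: Σ 10^(Lᵢ/10) = 10^(72.9/10) + 10^(71.8/10) = 3.463e+07.
L_total = 10·log₁₀(3.463e+07) = 75.4 dB.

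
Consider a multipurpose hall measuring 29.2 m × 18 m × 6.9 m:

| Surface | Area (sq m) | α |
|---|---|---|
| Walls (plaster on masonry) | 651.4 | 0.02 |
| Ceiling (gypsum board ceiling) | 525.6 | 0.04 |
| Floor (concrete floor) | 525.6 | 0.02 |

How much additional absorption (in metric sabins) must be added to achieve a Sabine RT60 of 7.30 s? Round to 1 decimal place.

Total absorption A₁ = 651.4*0.02 + 525.6*0.04 + 525.6*0.02
  = 13.028 + 21.024 + 10.512 = 44.564 sq m sabins.
V = 3626.64 m³. Required absorption A₂ = 0.161 × 3626.64 / 7.30 = 79.985 sabins.
ΔA = A₂ − A₁ = 79.985 − 44.564 = 35.4 sabins.

35.4 sabins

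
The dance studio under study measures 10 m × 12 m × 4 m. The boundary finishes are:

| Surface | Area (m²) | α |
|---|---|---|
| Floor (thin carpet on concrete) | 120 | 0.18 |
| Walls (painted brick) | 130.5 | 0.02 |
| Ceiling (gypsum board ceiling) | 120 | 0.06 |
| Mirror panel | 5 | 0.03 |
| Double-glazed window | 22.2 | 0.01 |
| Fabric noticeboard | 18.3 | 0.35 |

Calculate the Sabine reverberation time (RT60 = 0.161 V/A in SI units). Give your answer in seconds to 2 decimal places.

Total absorption A = 120×0.18 + 130.5×0.02 + 120×0.06 + 5×0.03 + 22.2×0.01 + 18.3×0.35
  = 21.600 + 2.610 + 7.200 + 0.150 + 0.222 + 6.405 = 38.187 m² sabins.
Volume V = 10 × 12 × 4 = 480 m³.
RT60 = 0.161 · V / A = 0.161 × 480 / 38.187 = 2.02 s.

2.02 seconds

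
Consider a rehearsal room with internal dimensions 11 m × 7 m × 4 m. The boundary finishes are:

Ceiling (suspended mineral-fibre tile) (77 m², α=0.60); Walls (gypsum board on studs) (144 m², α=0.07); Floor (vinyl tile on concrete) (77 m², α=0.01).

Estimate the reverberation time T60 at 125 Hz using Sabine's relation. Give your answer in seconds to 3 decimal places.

0.869 s

Summing Sᵢαᵢ: 46.200 + 10.080 + 0.770 → A = 57.050 sabins.
V = 11·7·4 = 308 m³.
T = 0.161 V/A = 0.161·308/57.050 = 0.869 s.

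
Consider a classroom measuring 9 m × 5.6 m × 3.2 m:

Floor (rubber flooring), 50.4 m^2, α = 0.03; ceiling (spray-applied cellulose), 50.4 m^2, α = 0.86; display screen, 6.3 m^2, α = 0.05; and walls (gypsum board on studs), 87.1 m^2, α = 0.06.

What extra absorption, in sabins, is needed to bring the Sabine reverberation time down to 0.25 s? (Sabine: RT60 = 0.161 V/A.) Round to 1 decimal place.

A₁ = Σ Sᵢαᵢ = 50.4×0.03 + 50.4×0.86 + 6.3×0.05 + 87.1×0.06 = 50.397 sabins.
V = 161.28 m³. Required absorption A₂ = 0.161 × 161.28 / 0.25 = 103.864 sabins.
ΔA = A₂ − A₁ = 103.864 − 50.397 = 53.5 sabins.

53.5 sabins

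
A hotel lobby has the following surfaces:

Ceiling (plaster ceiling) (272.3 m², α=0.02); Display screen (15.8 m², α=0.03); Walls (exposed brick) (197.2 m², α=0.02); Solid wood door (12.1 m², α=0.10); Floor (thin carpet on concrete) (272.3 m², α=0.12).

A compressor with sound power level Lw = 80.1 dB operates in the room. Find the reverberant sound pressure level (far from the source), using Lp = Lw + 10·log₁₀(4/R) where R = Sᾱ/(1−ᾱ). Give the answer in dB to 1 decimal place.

Σ(Sᵢαᵢ) = 272.3×0.02 + 15.8×0.03 + 197.2×0.02 + 12.1×0.10 + 272.3×0.12 = 43.750; total area S = 769.7 m².
ᾱ = 43.750/769.7 = 0.0568; R = Sᾱ/(1−ᾱ) = 43.750/(1−0.0568) = 46.385 m².
Lp = 80.1 + 10·log₁₀(4/46.385) = 80.1 + (-10.64) = 69.5 dB.

69.5 dB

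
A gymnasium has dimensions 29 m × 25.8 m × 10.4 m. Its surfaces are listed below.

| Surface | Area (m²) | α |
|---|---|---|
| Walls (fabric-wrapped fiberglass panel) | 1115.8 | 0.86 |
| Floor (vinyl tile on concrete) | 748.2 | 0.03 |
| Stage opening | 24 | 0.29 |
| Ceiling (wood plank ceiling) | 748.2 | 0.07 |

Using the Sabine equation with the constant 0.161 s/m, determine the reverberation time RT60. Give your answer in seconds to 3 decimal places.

1.203 s

A = Σ Sᵢαᵢ = 1115.8×0.86 + 748.2×0.03 + 24×0.29 + 748.2×0.07 = 1041.368 sabins.
Room volume: 7781.28 m³.
T = 0.161 V/A = 0.161·7781.28/1041.368 = 1.203 s.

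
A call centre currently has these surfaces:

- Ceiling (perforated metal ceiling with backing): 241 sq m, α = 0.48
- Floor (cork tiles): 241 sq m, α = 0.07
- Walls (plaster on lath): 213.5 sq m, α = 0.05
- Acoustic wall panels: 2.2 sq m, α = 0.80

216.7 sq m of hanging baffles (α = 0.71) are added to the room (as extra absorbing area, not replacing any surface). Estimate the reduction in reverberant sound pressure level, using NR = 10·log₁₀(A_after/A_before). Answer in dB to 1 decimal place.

3.1 dB

Total absorption A_before = 241×0.48 + 241×0.07 + 213.5×0.05 + 2.2×0.80
  = 115.680 + 16.870 + 10.675 + 1.760 = 144.985 sq m sabins.
Treatment contributes 216.7·0.71 = 153.857 sabins.
A_after = 144.985 + 153.857 = 298.842 sabins.
Reduction = 10 log₁₀(A_after/A_before) = 10 log₁₀(2.0612) = 3.1 dB.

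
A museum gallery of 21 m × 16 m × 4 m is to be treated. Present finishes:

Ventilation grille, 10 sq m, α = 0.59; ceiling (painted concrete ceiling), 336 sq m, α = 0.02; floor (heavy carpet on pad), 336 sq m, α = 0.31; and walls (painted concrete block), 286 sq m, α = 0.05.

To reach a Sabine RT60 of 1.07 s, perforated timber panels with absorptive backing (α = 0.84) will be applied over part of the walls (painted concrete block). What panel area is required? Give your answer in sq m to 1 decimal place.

90.1

Equivalent absorption area: A₁ = 10·0.59 + 336·0.02 + 336·0.31 + 286·0.05 = 131.080 sq m.
V = 1344 m³. Target absorption A₂ = 0.161 × 1344 / 1.07 = 202.228 sabins.
Absorption to add: 202.228 − 131.080 = 71.148 sabins.
Each sq m of panel replacing the walls (painted concrete block) adds (0.84 − 0.05) = 0.79 sabins.
Area = ΔA/Δα = 71.148/0.79 = 90.1 sq m.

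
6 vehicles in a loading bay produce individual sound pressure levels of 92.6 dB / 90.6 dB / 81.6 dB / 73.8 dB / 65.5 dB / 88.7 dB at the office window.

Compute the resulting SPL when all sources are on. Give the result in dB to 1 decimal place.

Converting to relative power and adding: 10^(92.6/10) + 10^(90.6/10) + 10^(81.6/10) + 10^(73.8/10) + 10^(65.5/10) + 10^(88.7/10) = 3.881e+09.
L_total = 10·log₁₀(3.881e+09) = 95.9 dB.

95.9 dB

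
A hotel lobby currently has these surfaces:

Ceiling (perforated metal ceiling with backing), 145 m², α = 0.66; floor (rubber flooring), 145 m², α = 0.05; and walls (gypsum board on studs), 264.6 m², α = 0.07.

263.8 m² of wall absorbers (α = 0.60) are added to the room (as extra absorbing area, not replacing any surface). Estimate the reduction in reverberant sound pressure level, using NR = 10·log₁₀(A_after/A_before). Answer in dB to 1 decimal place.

3.6 dB

Equivalent absorption area: A_before = 145×0.66 + 145×0.05 + 264.6×0.07 = 121.472 m².
Added absorption = 263.8 × 0.60 = 158.280 sabins.
New total A_after = 279.752 sabins.
NR = 10·log₁₀(279.752/121.472) = 3.6 dB.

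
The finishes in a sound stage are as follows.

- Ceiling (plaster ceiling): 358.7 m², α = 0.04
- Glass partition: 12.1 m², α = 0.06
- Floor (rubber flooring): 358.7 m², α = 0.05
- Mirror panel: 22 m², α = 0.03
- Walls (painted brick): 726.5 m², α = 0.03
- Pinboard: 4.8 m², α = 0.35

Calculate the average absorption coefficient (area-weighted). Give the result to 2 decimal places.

0.04

S = Σ Sᵢ = 358.7 + 12.1 + 358.7 + 22 + 726.5 + 4.8 = 1482.8 m².
Weighted sum Σ Sα = 57.144.
ᾱ = 57.144 / 1482.8 = 0.04.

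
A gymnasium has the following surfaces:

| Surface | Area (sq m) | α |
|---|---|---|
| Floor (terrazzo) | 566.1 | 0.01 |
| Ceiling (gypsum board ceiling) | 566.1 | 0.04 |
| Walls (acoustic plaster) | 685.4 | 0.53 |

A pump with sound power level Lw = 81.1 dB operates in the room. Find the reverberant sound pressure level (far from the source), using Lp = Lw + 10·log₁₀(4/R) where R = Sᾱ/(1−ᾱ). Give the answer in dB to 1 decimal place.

60.1 dB

Σ(Sᵢαᵢ) = 566.1×0.01 + 566.1×0.04 + 685.4×0.53 = 391.567; total area S = 1817.6 sq m.
ᾱ = 0.2154, so room constant R = A/(1−ᾱ) = 499.066 sq m.
Lp = Lw + 10 log₁₀(4/R) = 81.1 -20.96 = 60.1 dB.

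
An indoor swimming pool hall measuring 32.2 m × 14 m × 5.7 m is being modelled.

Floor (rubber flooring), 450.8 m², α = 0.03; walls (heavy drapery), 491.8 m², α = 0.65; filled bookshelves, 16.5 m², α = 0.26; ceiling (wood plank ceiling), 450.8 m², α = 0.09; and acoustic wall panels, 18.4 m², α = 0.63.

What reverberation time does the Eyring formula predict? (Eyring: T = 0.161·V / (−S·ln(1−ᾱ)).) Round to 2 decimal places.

Total surface area S = 450.8 + 491.8 + 16.5 + 450.8 + 18.4 = 1428.3 m².
Absorption A = 450.8×0.03 + 491.8×0.65 + 16.5×0.26 + 450.8×0.09 + 18.4×0.63 = 389.648 sabins.
Mean coefficient ᾱ = A/S = 0.2728.
−S·ln(1−ᾱ) = −1428.3 × ln(1 − 0.2728) = 454.990.
V = 32.2 × 14 × 5.7 = 2569.56 m³.
RT60 = 0.161 × 2569.56 / 454.990 = 0.91 s.

0.91 s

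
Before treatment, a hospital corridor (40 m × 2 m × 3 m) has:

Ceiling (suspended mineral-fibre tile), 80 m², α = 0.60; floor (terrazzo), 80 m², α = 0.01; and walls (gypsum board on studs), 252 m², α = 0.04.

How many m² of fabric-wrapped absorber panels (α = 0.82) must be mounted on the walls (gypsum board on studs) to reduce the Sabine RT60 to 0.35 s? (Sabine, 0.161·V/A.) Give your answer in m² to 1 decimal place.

66.1

A₁ = Σ Sᵢαᵢ = 80×0.60 + 80×0.01 + 252×0.04 = 58.880 sabins.
V = 240 m³. Target absorption A₂ = 0.161 × 240 / 0.35 = 110.400 sabins.
Absorption to add: 110.400 − 58.880 = 51.520 sabins.
Each m² of panel replacing the walls (gypsum board on studs) adds (0.82 − 0.04) = 0.78 sabins.
Area = ΔA/Δα = 51.520/0.78 = 66.1 m².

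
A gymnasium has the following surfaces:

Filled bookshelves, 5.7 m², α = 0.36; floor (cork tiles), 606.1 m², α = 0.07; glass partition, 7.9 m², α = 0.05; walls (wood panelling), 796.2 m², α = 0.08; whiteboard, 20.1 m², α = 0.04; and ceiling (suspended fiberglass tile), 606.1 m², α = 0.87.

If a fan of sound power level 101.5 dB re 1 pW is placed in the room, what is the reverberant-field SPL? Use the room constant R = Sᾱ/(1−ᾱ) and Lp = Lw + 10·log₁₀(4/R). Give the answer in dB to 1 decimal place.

77.9 dB

Σ(Sᵢαᵢ) = 5.7×0.36 + 606.1×0.07 + 7.9×0.05 + 796.2×0.08 + 20.1×0.04 + 606.1×0.87 = 636.681; total area S = 2042.1 m².
ᾱ = 0.3118, so room constant R = A/(1−ᾱ) = 925.139 m².
Lp = 101.5 + 10·log₁₀(4/925.139) = 101.5 + (-23.64) = 77.9 dB.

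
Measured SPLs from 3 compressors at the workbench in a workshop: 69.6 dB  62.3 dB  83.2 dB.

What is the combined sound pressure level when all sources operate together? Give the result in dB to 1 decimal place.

Σ 10^(Lᵢ/10) = 2.197e+08.
Back to dB: 10·log₁₀ Σ = 83.4 dB.

83.4 dB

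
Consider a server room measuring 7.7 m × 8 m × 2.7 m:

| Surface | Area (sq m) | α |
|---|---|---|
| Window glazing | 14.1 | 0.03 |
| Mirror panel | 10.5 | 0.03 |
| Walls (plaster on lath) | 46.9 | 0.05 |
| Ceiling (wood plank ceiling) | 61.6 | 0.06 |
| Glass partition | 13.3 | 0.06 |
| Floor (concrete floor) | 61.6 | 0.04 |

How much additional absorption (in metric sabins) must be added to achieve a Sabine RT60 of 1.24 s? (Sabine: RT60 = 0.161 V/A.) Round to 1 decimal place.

Equivalent absorption area: A₁ = 14.1*0.03 + 10.5*0.03 + 46.9*0.05 + 61.6*0.06 + 13.3*0.06 + 61.6*0.04 = 10.041 sq m.
V = 166.32 m³. Required absorption A₂ = 0.161 × 166.32 / 1.24 = 21.595 sabins.
ΔA = A₂ − A₁ = 21.595 − 10.041 = 11.6 sabins.

11.6 sabins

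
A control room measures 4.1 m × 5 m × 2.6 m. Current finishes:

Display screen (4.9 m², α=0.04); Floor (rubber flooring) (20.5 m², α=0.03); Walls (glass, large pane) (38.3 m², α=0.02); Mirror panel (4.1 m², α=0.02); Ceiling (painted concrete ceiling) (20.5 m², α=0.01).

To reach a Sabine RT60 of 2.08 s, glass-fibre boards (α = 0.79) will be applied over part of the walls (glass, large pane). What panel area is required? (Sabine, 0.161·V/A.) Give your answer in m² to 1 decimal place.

Summing Sᵢαᵢ: 0.196 + 0.615 + 0.766 + 0.082 + 0.205 → A₁ = 1.864 sabins.
V = 53.3 m³. Target absorption A₂ = 0.161 × 53.3 / 2.08 = 4.126 sabins.
Absorption to add: 4.126 − 1.864 = 2.262 sabins.
Each m² of panel replacing the walls (glass, large pane) adds (0.79 − 0.02) = 0.77 sabins.
Area = ΔA/Δα = 2.262/0.77 = 2.9 m².

2.9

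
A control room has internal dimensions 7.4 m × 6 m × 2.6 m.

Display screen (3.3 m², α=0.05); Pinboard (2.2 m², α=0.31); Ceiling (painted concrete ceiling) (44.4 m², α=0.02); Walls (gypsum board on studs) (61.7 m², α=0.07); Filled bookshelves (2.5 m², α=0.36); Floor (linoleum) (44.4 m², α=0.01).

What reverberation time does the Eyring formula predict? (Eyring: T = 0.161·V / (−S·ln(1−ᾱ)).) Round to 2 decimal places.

2.45 sec

Total surface area S = 3.3 + 2.2 + 44.4 + 61.7 + 2.5 + 44.4 = 158.5 m².
Absorption A = 3.3·0.05 + 2.2·0.31 + 44.4·0.02 + 61.7·0.07 + 2.5·0.36 + 44.4·0.01 = 7.398 sabins.
Mean coefficient ᾱ = A/S = 0.0467.
−S·ln(1−ᾱ) = −158.5 × ln(1 − 0.0467) = 7.580.
V = 7.4 × 6 × 2.6 = 115.44 m³.
RT60 = 0.161 × 115.44 / 7.580 = 2.45 s.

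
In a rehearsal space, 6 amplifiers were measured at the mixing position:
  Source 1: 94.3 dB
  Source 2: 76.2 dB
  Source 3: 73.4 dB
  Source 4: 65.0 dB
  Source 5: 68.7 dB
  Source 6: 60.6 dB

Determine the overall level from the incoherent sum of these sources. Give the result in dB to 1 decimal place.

Sum in the linear (power) domain: Σ 10^(Lᵢ/10) = 10^(94.3/10) + 10^(76.2/10) + 10^(73.4/10) + 10^(65.0/10) + 10^(68.7/10) + 10^(60.6/10) = 2.767e+09.
Back to dB: 10·log₁₀ Σ = 94.4 dB.

94.4 dB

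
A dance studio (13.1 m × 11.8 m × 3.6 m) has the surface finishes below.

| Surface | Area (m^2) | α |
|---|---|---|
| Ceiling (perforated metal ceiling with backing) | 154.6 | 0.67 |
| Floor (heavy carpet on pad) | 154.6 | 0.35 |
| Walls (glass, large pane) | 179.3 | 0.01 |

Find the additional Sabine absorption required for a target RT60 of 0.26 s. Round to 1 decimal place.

A₁ = Σ Sᵢαᵢ = 154.6·0.67 + 154.6·0.35 + 179.3·0.01 = 159.485 sabins.
V = 556.488 m³. Required absorption A₂ = 0.161 × 556.488 / 0.26 = 344.594 sabins.
ΔA = A₂ − A₁ = 344.594 − 159.485 = 185.1 sabins.

185.1 sabins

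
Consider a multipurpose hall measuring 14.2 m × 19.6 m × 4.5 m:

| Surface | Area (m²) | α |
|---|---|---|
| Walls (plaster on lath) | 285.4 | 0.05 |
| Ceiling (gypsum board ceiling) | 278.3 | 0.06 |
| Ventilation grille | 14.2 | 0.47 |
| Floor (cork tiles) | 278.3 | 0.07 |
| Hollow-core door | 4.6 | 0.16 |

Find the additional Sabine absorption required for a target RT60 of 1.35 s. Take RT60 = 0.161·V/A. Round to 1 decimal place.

Equivalent absorption area: A₁ = 285.4×0.05 + 278.3×0.06 + 14.2×0.47 + 278.3×0.07 + 4.6×0.16 = 57.859 m².
V = 1252.44 m³. Required absorption A₂ = 0.161 × 1252.44 / 1.35 = 149.365 sabins.
Shortfall: 149.365 − 57.859 = 91.5 sabins.

91.5 sabins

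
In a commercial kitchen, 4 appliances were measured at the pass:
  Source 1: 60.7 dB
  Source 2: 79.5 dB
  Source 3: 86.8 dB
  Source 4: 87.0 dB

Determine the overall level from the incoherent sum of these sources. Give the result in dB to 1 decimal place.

90.3 dB

Sum in the linear (power) domain: Σ 10^(Lᵢ/10) = 10^(60.7/10) + 10^(79.5/10) + 10^(86.8/10) + 10^(87.0/10) = 1.07e+09.
Back to dB: 10·log₁₀ Σ = 90.3 dB.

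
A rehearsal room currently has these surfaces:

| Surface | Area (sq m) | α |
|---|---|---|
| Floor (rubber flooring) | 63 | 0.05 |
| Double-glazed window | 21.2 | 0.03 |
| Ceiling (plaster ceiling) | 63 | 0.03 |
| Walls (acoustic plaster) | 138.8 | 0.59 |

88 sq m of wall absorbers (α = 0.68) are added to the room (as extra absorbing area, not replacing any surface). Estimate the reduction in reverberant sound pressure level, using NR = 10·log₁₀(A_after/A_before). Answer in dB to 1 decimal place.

A_before = Σ Sᵢαᵢ = 63*0.05 + 21.2*0.03 + 63*0.03 + 138.8*0.59 = 87.568 sabins.
Treatment contributes 88·0.68 = 59.840 sabins.
A_after = 87.568 + 59.840 = 147.408 sabins.
NR = 10·log₁₀(147.408/87.568) = 2.3 dB.

2.3 dB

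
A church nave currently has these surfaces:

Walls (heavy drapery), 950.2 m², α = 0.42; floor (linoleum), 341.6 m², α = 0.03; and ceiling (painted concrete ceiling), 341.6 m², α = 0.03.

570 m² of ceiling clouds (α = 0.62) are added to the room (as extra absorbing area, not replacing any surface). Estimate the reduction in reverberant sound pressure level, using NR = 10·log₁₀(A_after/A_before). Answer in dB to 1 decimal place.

Summing Sᵢαᵢ: 399.084 + 10.248 + 10.248 → A_before = 419.580 sabins.
Added absorption = 570 × 0.62 = 353.400 sabins.
A_after = 419.580 + 353.400 = 772.980 sabins.
Reduction = 10 log₁₀(A_after/A_before) = 10 log₁₀(1.8423) = 2.7 dB.

2.7 dB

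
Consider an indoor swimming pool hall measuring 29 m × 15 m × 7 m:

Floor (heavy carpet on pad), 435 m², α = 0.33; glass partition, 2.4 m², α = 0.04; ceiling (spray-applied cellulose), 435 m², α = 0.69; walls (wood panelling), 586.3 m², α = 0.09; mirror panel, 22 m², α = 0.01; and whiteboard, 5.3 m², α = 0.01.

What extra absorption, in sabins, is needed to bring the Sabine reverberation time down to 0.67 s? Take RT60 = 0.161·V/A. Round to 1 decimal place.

A₁ = Σ Sᵢαᵢ = 435×0.33 + 2.4×0.04 + 435×0.69 + 586.3×0.09 + 22×0.01 + 5.3×0.01 = 496.836 sabins.
Target A₂ = 0.161·3045/0.67 = 731.709 sabins (V = 3045 m³).
Additional absorption ΔA = 731.709 − 496.836 = 234.9 sabins.

234.9 sabins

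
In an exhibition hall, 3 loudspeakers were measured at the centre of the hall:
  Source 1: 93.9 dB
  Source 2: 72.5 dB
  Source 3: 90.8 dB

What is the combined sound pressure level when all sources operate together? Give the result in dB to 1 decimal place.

Sum in the linear (power) domain: Σ 10^(Lᵢ/10) = 10^(93.9/10) + 10^(72.5/10) + 10^(90.8/10) = 3.675e+09.
Combined level = 10 log₁₀(3.675e+09) = 95.7 dB.

95.7 dB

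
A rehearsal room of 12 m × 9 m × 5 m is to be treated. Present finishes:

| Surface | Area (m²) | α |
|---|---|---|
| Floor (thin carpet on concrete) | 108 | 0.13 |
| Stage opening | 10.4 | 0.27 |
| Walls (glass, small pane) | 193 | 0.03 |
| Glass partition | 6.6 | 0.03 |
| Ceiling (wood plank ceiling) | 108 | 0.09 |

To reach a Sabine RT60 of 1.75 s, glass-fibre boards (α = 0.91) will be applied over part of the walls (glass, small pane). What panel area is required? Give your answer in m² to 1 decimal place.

19.5

A₁ = Σ Sᵢαᵢ = 108·0.13 + 10.4·0.27 + 193·0.03 + 6.6·0.03 + 108·0.09 = 32.556 sabins.
Required A₂ = 0.161·540/1.75 = 49.680 sabins.
Absorption to add: 49.680 − 32.556 = 17.124 sabins.
Net gain per m²: Δα = 0.91 − 0.03 = 0.88.
Panel area = 17.124 / 0.88 = 19.5 m².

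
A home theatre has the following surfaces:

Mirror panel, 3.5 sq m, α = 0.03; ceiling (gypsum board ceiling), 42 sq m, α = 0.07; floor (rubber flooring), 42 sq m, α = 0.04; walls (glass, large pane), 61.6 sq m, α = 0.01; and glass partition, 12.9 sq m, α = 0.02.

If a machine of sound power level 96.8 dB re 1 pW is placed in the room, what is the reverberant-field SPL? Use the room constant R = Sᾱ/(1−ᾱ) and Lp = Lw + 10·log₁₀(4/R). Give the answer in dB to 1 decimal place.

A = 5.599 sabins; S = 162.0 sq m.
ᾱ = 0.0346, so room constant R = A/(1−ᾱ) = 5.800 sq m.
Lp = Lw + 10 log₁₀(4/R) = 96.8 -1.61 = 95.2 dB.

95.2 dB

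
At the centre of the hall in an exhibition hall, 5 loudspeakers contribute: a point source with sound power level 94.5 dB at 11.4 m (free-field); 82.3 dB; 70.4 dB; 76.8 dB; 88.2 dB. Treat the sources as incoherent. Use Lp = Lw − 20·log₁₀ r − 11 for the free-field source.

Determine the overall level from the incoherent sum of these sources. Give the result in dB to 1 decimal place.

Source at 11.4 m: Lp = 94.5 − 20·log₁₀(11.4) − 11 = 62.4 dB.
Converting to relative power and adding: 10^(62.4/10) + 10^(82.3/10) + 10^(70.4/10) + 10^(76.8/10) + 10^(88.2/10) = 8.911e+08.
Back to dB: 10·log₁₀ Σ = 89.5 dB.

89.5 dB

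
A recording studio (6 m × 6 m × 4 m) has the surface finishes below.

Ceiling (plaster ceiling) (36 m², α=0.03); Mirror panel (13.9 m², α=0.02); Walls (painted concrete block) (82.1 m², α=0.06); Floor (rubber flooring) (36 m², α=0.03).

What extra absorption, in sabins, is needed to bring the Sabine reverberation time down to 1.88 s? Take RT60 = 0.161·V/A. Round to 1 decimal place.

Total absorption A₁ = 36×0.03 + 13.9×0.02 + 82.1×0.06 + 36×0.03
  = 1.080 + 0.278 + 4.926 + 1.080 = 7.364 m² sabins.
For T = 1.88 s, need A₂ = 0.161·V/T = 0.161·144/1.88 = 12.332 sabins.
Additional absorption ΔA = 12.332 − 7.364 = 5.0 sabins.

5.0 sabins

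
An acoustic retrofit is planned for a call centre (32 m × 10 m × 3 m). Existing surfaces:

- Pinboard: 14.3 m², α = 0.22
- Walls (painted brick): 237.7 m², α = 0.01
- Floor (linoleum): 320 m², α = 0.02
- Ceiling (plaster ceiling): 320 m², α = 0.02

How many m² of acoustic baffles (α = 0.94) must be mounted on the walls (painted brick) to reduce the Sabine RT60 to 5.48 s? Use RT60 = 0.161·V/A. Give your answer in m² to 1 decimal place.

10.6

A₁ = Σ Sᵢαᵢ = 14.3·0.22 + 237.7·0.01 + 320·0.02 + 320·0.02 = 18.323 sabins.
V = 960 m³. Target absorption A₂ = 0.161 × 960 / 5.48 = 28.204 sabins.
ΔA needed = 28.204 − 18.323 = 9.881 sabins.
Net gain per m²: Δα = 0.94 − 0.01 = 0.93.
Panel area = 9.881 / 0.93 = 10.6 m².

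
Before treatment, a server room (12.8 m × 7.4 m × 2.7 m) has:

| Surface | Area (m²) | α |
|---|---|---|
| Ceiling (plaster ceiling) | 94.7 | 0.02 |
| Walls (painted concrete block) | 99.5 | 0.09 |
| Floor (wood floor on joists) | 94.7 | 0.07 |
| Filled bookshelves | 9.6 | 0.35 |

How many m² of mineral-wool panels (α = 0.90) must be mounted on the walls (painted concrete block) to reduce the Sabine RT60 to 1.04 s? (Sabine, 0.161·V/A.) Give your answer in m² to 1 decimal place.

23.2

Total absorption A₁ = 94.7·0.02 + 99.5·0.09 + 94.7·0.07 + 9.6·0.35
  = 1.894 + 8.955 + 6.629 + 3.360 = 20.838 m² sabins.
V = 255.744 m³. Target absorption A₂ = 0.161 × 255.744 / 1.04 = 39.591 sabins.
Absorption to add: 39.591 − 20.838 = 18.753 sabins.
Net gain per m²: Δα = 0.90 − 0.09 = 0.81.
Area = ΔA/Δα = 18.753/0.81 = 23.2 m².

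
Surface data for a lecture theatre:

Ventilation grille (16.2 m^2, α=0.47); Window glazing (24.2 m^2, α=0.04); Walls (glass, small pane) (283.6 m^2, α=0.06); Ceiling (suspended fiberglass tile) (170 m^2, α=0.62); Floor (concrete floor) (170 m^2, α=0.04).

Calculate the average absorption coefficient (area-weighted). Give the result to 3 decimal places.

Total surface area S = 664.0 m^2.
Weighted sum Σ Sα = 137.798.
ᾱ = 137.798 / 664.0 = 0.208.

0.208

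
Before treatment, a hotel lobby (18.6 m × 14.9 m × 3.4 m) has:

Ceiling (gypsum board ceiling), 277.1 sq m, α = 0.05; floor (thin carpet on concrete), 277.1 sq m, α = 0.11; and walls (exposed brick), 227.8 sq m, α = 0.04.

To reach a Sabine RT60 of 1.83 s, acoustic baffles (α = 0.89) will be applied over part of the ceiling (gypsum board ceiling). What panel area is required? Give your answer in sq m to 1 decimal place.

35.1

Equivalent absorption area: A₁ = 277.1*0.05 + 277.1*0.11 + 227.8*0.04 = 53.448 sq m.
Required A₂ = 0.161·942.276/1.83 = 82.900 sabins.
ΔA needed = 82.900 − 53.448 = 29.452 sabins.
Each sq m of panel replacing the ceiling (gypsum board ceiling) adds (0.89 − 0.05) = 0.84 sabins.
Panel area = 29.452 / 0.84 = 35.1 sq m.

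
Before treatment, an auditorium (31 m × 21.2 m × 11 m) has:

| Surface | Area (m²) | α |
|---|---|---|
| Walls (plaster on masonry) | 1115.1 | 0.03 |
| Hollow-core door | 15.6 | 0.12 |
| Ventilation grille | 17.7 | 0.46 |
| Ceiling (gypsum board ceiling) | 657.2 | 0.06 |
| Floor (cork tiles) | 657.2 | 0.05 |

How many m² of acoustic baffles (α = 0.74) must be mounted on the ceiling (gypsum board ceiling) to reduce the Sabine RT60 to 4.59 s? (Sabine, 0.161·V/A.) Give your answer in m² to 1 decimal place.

Equivalent absorption area: A₁ = 1115.1·0.03 + 15.6·0.12 + 17.7·0.46 + 657.2·0.06 + 657.2·0.05 = 115.759 m².
Required A₂ = 0.161·7229.2/4.59 = 253.573 sabins.
ΔA needed = 253.573 − 115.759 = 137.814 sabins.
Net gain per m²: Δα = 0.74 − 0.06 = 0.68.
Panel area = 137.814 / 0.68 = 202.7 m².

202.7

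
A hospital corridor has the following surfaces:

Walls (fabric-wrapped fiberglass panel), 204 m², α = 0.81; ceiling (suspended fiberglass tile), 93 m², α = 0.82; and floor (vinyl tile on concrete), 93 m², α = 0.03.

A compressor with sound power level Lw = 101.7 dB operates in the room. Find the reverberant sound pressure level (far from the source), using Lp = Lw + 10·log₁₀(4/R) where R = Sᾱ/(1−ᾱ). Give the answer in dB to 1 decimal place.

79.6 dB

A = 244.290 sabins; S = 390.0 m².
ᾱ = 0.6264, so room constant R = A/(1−ᾱ) = 653.881 m².
Lp = 101.7 + 10·log₁₀(4/653.881) = 101.7 + (-22.13) = 79.6 dB.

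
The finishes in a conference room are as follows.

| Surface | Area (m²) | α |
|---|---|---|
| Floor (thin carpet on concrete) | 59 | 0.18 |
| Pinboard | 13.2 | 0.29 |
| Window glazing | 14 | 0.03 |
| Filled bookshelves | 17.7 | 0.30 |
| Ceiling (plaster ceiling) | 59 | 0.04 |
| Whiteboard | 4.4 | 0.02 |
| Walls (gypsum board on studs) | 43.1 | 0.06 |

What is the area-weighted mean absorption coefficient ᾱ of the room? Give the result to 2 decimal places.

S = Σ Sᵢ = 59 + 13.2 + 14 + 17.7 + 59 + 4.4 + 43.1 = 210.4 m².
A = 59*0.18 + 13.2*0.29 + 14*0.03 + 17.7*0.30 + 59*0.04 + 4.4*0.02 + 43.1*0.06 = 25.212 sabins.
ᾱ = A/S = 0.12.

0.12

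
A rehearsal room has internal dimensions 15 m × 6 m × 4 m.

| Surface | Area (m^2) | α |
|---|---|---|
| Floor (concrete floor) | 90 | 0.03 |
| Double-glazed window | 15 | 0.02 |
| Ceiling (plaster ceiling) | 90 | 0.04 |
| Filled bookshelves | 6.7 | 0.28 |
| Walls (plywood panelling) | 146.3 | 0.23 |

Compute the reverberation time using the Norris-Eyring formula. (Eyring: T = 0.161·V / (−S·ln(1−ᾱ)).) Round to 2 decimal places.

Total surface area S = 90 + 15 + 90 + 6.7 + 146.3 = 348.0 m^2.
Σ(Sᵢαᵢ) = 90×0.03 + 15×0.02 + 90×0.04 + 6.7×0.28 + 146.3×0.23 = 42.125.
Mean coefficient ᾱ = A/S = 0.1210.
−S·ln(1−ᾱ) = −348.0 × ln(1 − 0.1210) = 44.882.
V = 15 × 6 × 4 = 360 m³.
T = 0.161·V/[−S·ln(1−ᾱ)] = 0.161·360/44.882 = 1.29 s.

1.29 s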